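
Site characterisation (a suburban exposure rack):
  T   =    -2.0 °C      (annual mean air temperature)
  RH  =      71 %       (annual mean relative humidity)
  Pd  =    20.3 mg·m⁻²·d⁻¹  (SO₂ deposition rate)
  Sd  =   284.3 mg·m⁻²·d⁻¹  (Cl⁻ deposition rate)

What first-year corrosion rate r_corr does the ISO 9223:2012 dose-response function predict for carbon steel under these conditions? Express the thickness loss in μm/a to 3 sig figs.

carbon steel: T≤10 °C ⇒ hinge +0.150·(-2.0−10) = -1.8000
  SO₂ term: 1.77·20.3^0.52·exp(0.02·71-1.8000) = 5.792
  Sd branch = 0.102·Sd^0.62·e^(0.033·RH+0.04·T) = 32.56 μm/a
  r_corr = 5.792 + 32.56 = 38.36 μm/a

r_corr = 38.4 μm/a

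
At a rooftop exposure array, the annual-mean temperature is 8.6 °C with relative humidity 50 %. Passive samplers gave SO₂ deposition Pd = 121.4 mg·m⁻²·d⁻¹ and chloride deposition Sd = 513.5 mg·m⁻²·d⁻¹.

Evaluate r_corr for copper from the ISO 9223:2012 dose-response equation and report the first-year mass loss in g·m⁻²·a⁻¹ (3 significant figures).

copper: temperature factor f = +0.126·(-1.4) = -0.1764
  sulphur-dioxide contribution → 0.2956 μm/a
  chloride contribution → 0.5097 μm/a
  ⇒ r_corr(copper) = 0.8053 μm/a
Convert to mass loss: 0.8053 μm/a × 8.96 g/cm³ = 7.216 g·m⁻²·a⁻¹

r_corr = 7.22 g·m⁻²·a⁻¹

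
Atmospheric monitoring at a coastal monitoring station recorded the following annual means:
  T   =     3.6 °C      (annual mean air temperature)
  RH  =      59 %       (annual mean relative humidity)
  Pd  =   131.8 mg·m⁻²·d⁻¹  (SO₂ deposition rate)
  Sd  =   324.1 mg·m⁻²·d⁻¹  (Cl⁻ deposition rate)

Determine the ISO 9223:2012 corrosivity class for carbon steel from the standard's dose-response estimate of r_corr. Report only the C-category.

carbon steel: temperature factor f = +0.150·(-6.4) = -0.9600
  SO₂ term: 1.77·131.8^0.52·exp(0.02·59-0.9600) = 27.92
  Cl⁻ term: 0.102·324.1^0.62·exp(0.033·59+0.04·3.6) = 29.74
  r_corr = 27.92 + 29.74 = 57.66 μm/a
ISO 9223 Table 2 (carbon steel): 50 < 57.7 ≤ 80 μm/a ⇒ C4

C4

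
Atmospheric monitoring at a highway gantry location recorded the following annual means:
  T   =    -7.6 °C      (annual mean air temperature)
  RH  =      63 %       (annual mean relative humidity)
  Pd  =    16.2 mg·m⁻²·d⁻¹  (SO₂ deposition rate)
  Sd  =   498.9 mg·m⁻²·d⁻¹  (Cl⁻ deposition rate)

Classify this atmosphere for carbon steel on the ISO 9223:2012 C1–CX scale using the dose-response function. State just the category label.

carbon steel: temperature factor f = +0.150·(-17.6) = -2.6400
  Pd branch = 1.77·Pd^0.52·e^(0.02·RH+f) = 1.895 μm/a
  Cl⁻ term: 0.102·498.9^0.62·exp(0.033·63+0.04·-7.6) = 28.33
  sum: 1.895 + 28.33 → r_corr = 30.22 μm/a
Category bounds: 25…50 μm/a bracket r_corr ⇒ C3

C3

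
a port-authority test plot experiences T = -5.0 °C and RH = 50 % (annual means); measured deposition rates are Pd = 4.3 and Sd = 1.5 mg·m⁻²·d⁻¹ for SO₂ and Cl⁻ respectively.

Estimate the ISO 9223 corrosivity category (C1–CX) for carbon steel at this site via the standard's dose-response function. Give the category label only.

carbon steel: T≤10 °C ⇒ hinge +0.150·(-5.0−10) = -2.2500
  Pd branch = 1.77·Pd^0.52·e^(0.02·RH+f) = 1.083 μm/a
  Cl⁻ term: 0.102·1.5^0.62·exp(0.033·50+0.04·-5.0) = 0.5591
  r_corr = 1.083 + 0.5591 = 1.642 μm/a
1.64 μm/a falls in (1.3, 25] for carbon steel → category C2

C2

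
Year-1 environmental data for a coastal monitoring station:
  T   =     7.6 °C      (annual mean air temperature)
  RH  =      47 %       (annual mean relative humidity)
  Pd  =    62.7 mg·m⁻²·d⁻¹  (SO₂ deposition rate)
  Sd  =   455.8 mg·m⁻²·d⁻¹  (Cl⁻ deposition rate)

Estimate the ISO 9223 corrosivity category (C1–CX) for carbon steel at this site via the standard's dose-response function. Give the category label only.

C4

carbon steel: T≤10 °C ⇒ hinge +0.150·(7.6−10) = -0.3600
  Pd branch = 1.77·Pd^0.52·e^(0.02·RH+f) = 27.19 μm/a
  Cl⁻ term: 0.102·455.8^0.62·exp(0.033·47+0.04·7.6) = 29.02
  sum: 27.19 + 29.02 → r_corr = 56.21 μm/a
Category bounds: 50…80 μm/a bracket r_corr ⇒ C4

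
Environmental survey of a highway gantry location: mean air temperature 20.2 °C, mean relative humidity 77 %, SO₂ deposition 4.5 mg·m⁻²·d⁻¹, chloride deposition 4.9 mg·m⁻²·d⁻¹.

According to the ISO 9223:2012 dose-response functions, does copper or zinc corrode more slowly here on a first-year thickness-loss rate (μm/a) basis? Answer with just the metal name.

zinc

copper: f(T) = -0.080·(T−10) [T>10 °C] = -0.8160
  sulphur-dioxide contribution → 0.3256 μm/a
  chloride contribution → 0.6773 μm/a
  ⇒ r_corr(copper) = 1.003 μm/a
zinc: temperature factor f = -0.071·(10.2) = -0.7242
  sulphur-dioxide contribution → 0.4186 μm/a
  chloride contribution → 0.4463 μm/a
  total first-year rate 0.8649 μm/a
Ordering by μm/a: copper (1) > zinc (0.865)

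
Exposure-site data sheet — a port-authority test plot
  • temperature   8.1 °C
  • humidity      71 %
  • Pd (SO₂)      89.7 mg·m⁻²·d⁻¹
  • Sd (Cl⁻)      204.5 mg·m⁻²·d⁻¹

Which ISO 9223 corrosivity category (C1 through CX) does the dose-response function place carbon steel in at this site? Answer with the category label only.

carbon steel: T≤10 °C ⇒ hinge +0.150·(8.1−10) = -0.2850
  SO₂ term: 1.77·89.7^0.52·exp(0.02·71-0.2850) = 57.06
  Sd branch = 0.102·Sd^0.62·e^(0.033·RH+0.04·T) = 39.76 μm/a
  sum: 57.06 + 39.76 → r_corr = 96.83 μm/a
96.8 μm/a falls in (80, 200] for carbon steel → category C5

C5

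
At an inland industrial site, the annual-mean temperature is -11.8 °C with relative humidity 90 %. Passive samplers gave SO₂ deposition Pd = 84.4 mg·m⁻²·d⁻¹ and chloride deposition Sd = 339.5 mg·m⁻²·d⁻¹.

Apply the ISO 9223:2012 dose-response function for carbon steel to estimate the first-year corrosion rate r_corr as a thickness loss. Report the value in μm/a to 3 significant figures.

r_corr = 50.1 μm/a

carbon steel: T≤10 °C ⇒ hinge +0.150·(-11.8−10) = -3.2700
  SO₂ term: 1.77·84.4^0.52·exp(0.02·90-3.2700) = 4.086
  Cl⁻ term: 0.102·339.5^0.62·exp(0.033·90+0.04·-11.8) = 45.98
  r_corr = 4.086 + 45.98 = 50.07 μm/a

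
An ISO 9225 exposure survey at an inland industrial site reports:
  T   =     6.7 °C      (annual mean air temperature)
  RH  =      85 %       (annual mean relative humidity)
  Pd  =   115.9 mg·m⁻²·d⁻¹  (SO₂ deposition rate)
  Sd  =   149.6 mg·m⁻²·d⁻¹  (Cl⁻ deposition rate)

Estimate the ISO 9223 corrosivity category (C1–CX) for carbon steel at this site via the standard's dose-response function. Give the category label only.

carbon steel: T≤10 °C ⇒ hinge +0.150·(6.7−10) = -0.4950
  sulphur-dioxide contribution → 69.92 μm/a
  chloride contribution → 49.16 μm/a
  total first-year rate 119.1 μm/a
119 μm/a falls in (80, 200] for carbon steel → category C5

C5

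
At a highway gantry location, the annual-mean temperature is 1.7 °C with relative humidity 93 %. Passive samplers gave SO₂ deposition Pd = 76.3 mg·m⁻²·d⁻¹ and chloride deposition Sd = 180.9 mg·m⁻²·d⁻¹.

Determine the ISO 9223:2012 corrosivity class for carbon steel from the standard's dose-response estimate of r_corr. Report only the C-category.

carbon steel: temperature factor f = +0.150·(-8.3) = -1.2450
  sulphur-dioxide contribution → 31.19 μm/a
  chloride contribution → 58.96 μm/a
  total first-year rate 90.15 μm/a
90.2 μm/a falls in (80, 200] for carbon steel → category C5

C5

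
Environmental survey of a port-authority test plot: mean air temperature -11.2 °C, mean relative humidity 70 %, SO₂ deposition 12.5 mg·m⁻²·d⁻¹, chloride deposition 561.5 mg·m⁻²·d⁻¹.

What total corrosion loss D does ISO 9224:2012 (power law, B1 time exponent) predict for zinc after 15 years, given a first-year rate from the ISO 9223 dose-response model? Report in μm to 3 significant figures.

zinc: temperature factor f = +0.038·(-21.2) = -0.8056
  sulphur-dioxide contribution → 0.4383 μm/a
  chloride contribution → 0.4364 μm/a
  total first-year rate 0.8748 μm/a
Long-term exponent b (ISO 9224 Table 2, B1) = 0.813
  D(15) = 0.8748 × 15^0.813 = 0.8748 × 9.04 = 7.908 μm

D(15) = 7.91 μm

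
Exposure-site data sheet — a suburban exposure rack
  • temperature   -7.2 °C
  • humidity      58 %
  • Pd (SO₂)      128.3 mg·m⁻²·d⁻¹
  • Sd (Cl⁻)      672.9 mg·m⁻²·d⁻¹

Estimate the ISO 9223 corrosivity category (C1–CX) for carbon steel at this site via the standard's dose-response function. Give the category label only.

carbon steel: T≤10 °C ⇒ hinge +0.150·(-7.2−10) = -2.5800
  sulphur-dioxide contribution → 5.34 μm/a
  chloride contribution → 29.38 μm/a
  total first-year rate 34.72 μm/a
34.7 μm/a falls in (25, 50] for carbon steel → category C3

C3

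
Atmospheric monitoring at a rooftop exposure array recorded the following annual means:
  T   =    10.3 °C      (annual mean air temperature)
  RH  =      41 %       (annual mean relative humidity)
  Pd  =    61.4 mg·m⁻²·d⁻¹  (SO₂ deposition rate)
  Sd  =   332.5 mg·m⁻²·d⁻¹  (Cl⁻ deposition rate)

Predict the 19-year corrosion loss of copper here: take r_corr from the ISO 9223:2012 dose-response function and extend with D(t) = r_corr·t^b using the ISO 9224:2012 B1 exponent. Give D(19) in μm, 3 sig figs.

copper: T>10 °C ⇒ hinge -0.080·(10.3−10) = -0.0240
  Pd branch = 0.0053·Pd^0.26·e^(0.059·RH+f) = 0.1696 μm/a
  Cl⁻ term: 0.01025·332.5^0.27·exp(0.036·41+0.049·10.3) = 0.3563
  r_corr = 0.1696 + 0.3563 = 0.5259 μm/a
ISO 9224: D(t) = r_corr · t^b with b = 0.667 (copper, B1)
  D(19) = 0.5259 × 19^0.667 = 0.5259 × 7.127 = 3.748 μm

D(19) = 3.75 μm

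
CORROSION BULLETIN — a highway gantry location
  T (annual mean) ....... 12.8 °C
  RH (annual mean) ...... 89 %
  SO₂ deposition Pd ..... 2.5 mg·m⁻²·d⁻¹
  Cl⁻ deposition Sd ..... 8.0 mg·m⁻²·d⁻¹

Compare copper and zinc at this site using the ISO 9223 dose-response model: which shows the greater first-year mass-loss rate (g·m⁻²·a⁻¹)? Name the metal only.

copper: f(T) = -0.080·(T−10) [T>10 °C] = -0.2240
  Pd branch = 0.0053·Pd^0.26·e^(0.059·RH+f) = 1.026 μm/a
  Sd branch = 0.01025·Sd^0.27·e^(0.036·RH+0.049·T) = 0.8288 μm/a
  r_corr = 1.026 + 0.8288 = 1.854 μm/a
  mass loss = 1.854 μm/a × 8.96 g/cm³ = 16.61 g·m⁻²·a⁻¹
zinc: f(T) = -0.071·(T−10) [T>10 °C] = -0.1988
  Pd branch = 0.0129·Pd^0.44·e^(0.046·RH+f) = 0.9492 μm/a
  Sd branch = 0.0175·Sd^0.57·e^(0.008·RH+0.085·T) = 0.3464 μm/a
  r_corr = 0.9492 + 0.3464 = 1.296 μm/a
  mass loss = 1.296 μm/a × 7.14 g/cm³ = 9.25 g·m⁻²·a⁻¹
Ordering by g·m⁻²·a⁻¹: copper (16.6) > zinc (9.25)

copper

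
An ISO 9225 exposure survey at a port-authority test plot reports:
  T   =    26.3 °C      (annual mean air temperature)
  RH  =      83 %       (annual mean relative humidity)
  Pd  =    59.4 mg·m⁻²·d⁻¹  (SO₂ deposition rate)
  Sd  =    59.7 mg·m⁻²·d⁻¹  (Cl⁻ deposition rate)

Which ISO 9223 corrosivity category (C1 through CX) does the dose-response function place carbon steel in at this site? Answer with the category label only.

carbon steel: T>10 °C ⇒ hinge -0.054·(26.3−10) = -0.8802
  SO₂ term: 1.77·59.4^0.52·exp(0.02·83-0.8802) = 32.29
  Sd branch = 0.102·Sd^0.62·e^(0.033·RH+0.04·T) = 57.03 μm/a
  r_corr = 32.29 + 57.03 = 89.32 μm/a
Category bounds: 80…200 μm/a bracket r_corr ⇒ C5

C5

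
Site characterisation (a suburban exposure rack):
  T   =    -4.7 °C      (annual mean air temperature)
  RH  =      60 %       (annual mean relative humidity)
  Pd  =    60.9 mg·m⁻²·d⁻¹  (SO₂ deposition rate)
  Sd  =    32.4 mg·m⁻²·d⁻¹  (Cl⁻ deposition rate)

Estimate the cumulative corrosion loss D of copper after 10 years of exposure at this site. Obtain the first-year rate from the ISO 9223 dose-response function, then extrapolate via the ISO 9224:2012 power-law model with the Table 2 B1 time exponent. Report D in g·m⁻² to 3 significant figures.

copper: f(T) = +0.126·(T−10) [T≤10 °C] = -1.8522
  Pd branch = 0.0053·Pd^0.26·e^(0.059·RH+f) = 0.08342 μm/a
  Sd branch = 0.01025·Sd^0.27·e^(0.036·RH+0.049·T) = 0.1806 μm/a
  r_corr = 0.08342 + 0.1806 = 0.264 μm/a
ISO 9224: D(t) = r_corr · t^b with b = 0.667 (copper, B1)
  D(10) = 0.264 × 10^0.667 = 0.264 × 4.645 = 1.226 μm
  Mass loss = 1.226 μm × 8.96 g/cm³ = 10.99 g·m⁻²

D(10) = 11.0 g·m⁻²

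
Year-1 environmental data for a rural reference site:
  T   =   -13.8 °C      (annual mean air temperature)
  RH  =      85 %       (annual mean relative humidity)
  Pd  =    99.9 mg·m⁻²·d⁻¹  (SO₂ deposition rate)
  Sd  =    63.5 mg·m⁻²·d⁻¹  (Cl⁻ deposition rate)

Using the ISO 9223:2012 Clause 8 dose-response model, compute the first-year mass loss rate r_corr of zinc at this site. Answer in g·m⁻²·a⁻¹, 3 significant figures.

r_corr = 14.9 g·m⁻²·a⁻¹

zinc: f(T) = +0.038·(T−10) [T≤10 °C] = -0.9044
  Pd branch = 0.0129·Pd^0.44·e^(0.046·RH+f) = 1.976 μm/a
  Sd branch = 0.0175·Sd^0.57·e^(0.008·RH+0.085·T) = 0.1139 μm/a
  r_corr = 1.976 + 0.1139 = 2.09 μm/a
Convert to mass loss: 2.09 μm/a × 7.14 g/cm³ = 14.92 g·m⁻²·a⁻¹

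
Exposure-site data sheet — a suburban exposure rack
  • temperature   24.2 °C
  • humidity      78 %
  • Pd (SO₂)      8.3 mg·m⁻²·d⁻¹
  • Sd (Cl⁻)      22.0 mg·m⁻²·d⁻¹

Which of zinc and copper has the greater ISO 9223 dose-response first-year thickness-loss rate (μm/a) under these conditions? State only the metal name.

zinc: T>10 °C ⇒ hinge -0.071·(24.2−10) = -1.0082
  SO₂ term: 0.0129·8.3^0.44·exp(0.046·78-1.0082) = 0.4319
  Cl⁻ term: 0.0175·22.0^0.57·exp(0.008·78+0.085·24.2) = 1.488
  sum: 0.4319 + 1.488 → r_corr = 1.92 μm/a
copper: T>10 °C ⇒ hinge -0.080·(24.2−10) = -1.1360
  Pd branch = 0.0053·Pd^0.26·e^(0.059·RH+f) = 0.2941 μm/a
  Cl⁻ term: 0.01025·22.0^0.27·exp(0.036·78+0.049·24.2) = 1.281
  sum: 0.2941 + 1.281 → r_corr = 1.575 μm/a
Ordering by μm/a: zinc (1.92) > copper (1.58)

zinc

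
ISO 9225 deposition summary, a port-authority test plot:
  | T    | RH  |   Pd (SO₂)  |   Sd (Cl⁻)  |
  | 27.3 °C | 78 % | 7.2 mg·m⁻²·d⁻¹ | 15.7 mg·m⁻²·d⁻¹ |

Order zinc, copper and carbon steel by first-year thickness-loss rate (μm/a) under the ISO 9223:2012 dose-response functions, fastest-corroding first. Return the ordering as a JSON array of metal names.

["carbon steel", "zinc", "copper"]

zinc: temperature factor f = -0.071·(17.3) = -1.2283
  Pd branch = 0.0129·Pd^0.44·e^(0.046·RH+f) = 0.3256 μm/a
  Cl⁻ term: 0.0175·15.7^0.57·exp(0.008·78+0.085·27.3) = 1.598
  r_corr = 0.3256 + 1.598 = 1.923 μm/a
copper: T>10 °C ⇒ hinge -0.080·(27.3−10) = -1.3840
  Pd branch = 0.0053·Pd^0.26·e^(0.059·RH+f) = 0.2212 μm/a
  Cl⁻ term: 0.01025·15.7^0.27·exp(0.036·78+0.049·27.3) = 1.362
  r_corr = 0.2212 + 1.362 = 1.583 μm/a
carbon steel: temperature factor f = -0.054·(17.3) = -0.9342
  SO₂ term: 1.77·7.2^0.52·exp(0.02·78-0.9342) = 9.238
  Cl⁻ term: 0.102·15.7^0.62·exp(0.033·78+0.04·27.3) = 21.99
  sum: 9.238 + 21.99 → r_corr = 31.23 μm/a
Ordering by μm/a: carbon steel (31.2) > zinc (1.92) > copper (1.58)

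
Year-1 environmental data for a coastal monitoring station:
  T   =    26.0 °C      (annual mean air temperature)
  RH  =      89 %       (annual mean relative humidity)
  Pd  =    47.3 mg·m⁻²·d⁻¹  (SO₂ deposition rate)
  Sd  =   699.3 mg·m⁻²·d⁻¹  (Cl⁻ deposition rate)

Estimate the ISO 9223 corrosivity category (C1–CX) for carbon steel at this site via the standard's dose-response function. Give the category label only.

carbon steel: temperature factor f = -0.054·(16.0) = -0.8640
  sulphur-dioxide contribution → 32.86 μm/a
  chloride contribution → 315.8 μm/a
  total first-year rate 348.7 μm/a
ISO 9223 Table 2 (carbon steel): 200 < 349 ≤ 700 μm/a ⇒ CX

CX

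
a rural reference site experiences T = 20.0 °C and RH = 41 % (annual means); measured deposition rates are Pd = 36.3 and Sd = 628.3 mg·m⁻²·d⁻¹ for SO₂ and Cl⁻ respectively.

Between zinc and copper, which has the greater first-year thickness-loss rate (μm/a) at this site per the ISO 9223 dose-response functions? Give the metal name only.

zinc: T>10 °C ⇒ hinge -0.071·(20.0−10) = -0.7100
  Pd branch = 0.0129·Pd^0.44·e^(0.046·RH+f) = 0.2031 μm/a
  Sd branch = 0.0175·Sd^0.57·e^(0.008·RH+0.085·T) = 5.233 μm/a
  sum: 0.2031 + 5.233 → r_corr = 5.436 μm/a
copper: temperature factor f = -0.080·(10.0) = -0.8000
  SO₂ term: 0.0053·36.3^0.26·exp(0.059·41-0.8000) = 0.06807
  Cl⁻ term: 0.01025·628.3^0.27·exp(0.036·41+0.049·20.0) = 0.6805
  r_corr = 0.06807 + 0.6805 = 0.7486 μm/a
Ordering by μm/a: zinc (5.44) > copper (0.749)

zinc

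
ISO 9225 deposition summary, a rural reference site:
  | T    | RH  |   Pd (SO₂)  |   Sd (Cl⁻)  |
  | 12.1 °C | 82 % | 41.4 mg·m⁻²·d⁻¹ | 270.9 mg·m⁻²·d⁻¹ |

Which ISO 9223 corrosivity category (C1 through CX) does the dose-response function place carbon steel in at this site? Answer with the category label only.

carbon steel: T>10 °C ⇒ hinge -0.054·(12.1−10) = -0.1134
  Pd branch = 1.77·Pd^0.52·e^(0.02·RH+f) = 56.47 μm/a
  Cl⁻ term: 0.102·270.9^0.62·exp(0.033·82+0.04·12.1) = 79.86
  r_corr = 56.47 + 79.86 = 136.3 μm/a
Category bounds: 80…200 μm/a bracket r_corr ⇒ C5

C5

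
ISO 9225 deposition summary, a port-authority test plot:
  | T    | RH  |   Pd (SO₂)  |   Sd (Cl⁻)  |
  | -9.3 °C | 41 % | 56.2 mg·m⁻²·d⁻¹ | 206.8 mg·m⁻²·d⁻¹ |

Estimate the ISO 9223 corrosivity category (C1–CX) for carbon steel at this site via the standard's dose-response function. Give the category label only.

C2

carbon steel: temperature factor f = +0.150·(-19.3) = -2.8950
  sulphur-dioxide contribution → 1.806 μm/a
  chloride contribution → 7.418 μm/a
  ⇒ r_corr(carbon steel) = 9.224 μm/a
ISO 9223 Table 2 (carbon steel): 1.3 < 9.22 ≤ 25 μm/a ⇒ C2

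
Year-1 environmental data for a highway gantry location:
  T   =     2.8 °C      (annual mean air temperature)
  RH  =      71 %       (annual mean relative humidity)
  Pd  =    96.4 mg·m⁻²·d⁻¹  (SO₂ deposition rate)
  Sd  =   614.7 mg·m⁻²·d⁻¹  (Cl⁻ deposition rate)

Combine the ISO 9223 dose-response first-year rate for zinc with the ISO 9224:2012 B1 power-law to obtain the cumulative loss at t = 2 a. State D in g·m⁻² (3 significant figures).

D(2) = 43.2 g·m⁻²

zinc: temperature factor f = +0.038·(-7.2) = -0.2736
  SO₂ term: 0.0129·96.4^0.44·exp(0.046·71-0.2736) = 1.919
  Cl⁻ term: 0.0175·614.7^0.57·exp(0.008·71+0.085·2.8) = 1.523
  r_corr = 1.919 + 1.523 = 3.442 μm/a
Power-law: D(2) = r_corr · 2^0.813
  D(2) = 3.442 × 2^0.813 = 3.442 × 1.757 = 6.047 μm
  Mass loss = 6.047 μm × 7.14 g/cm³ = 43.18 g·m⁻²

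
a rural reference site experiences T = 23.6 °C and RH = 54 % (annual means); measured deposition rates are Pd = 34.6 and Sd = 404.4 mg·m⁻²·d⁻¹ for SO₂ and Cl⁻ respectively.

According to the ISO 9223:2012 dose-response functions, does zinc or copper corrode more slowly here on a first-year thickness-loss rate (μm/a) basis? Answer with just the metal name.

zinc: f(T) = -0.071·(T−10) [T>10 °C] = -0.9656
  SO₂ term: 0.0129·34.6^0.44·exp(0.046·54-0.9656) = 0.28
  Sd branch = 0.0175·Sd^0.57·e^(0.008·RH+0.085·T) = 6.134 μm/a
  sum: 0.28 + 6.134 → r_corr = 6.414 μm/a
copper: temperature factor f = -0.080·(13.6) = -1.0880
  SO₂ term: 0.0053·34.6^0.26·exp(0.059·54-1.0880) = 0.1085
  Sd branch = 0.01025·Sd^0.27·e^(0.036·RH+0.049·T) = 1.151 μm/a
  sum: 0.1085 + 1.151 → r_corr = 1.259 μm/a
Ordering by μm/a: zinc (6.41) > copper (1.26)

copper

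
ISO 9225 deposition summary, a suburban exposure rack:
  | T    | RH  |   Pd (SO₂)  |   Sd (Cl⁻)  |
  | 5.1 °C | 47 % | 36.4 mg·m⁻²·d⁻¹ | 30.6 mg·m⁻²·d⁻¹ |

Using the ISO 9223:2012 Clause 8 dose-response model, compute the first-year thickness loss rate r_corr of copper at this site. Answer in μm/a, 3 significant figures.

copper: T≤10 °C ⇒ hinge +0.126·(5.1−10) = -0.6174
  sulphur-dioxide contribution → 0.1165 μm/a
  chloride contribution → 0.18 μm/a
  total first-year rate 0.2965 μm/a

r_corr = 0.296 μm/a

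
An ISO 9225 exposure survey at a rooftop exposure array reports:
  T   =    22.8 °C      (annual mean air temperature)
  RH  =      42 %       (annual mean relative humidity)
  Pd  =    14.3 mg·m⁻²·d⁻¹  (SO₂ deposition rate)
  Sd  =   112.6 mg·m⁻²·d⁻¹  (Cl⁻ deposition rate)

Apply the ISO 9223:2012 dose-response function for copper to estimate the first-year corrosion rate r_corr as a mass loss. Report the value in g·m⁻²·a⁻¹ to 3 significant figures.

copper: T>10 °C ⇒ hinge -0.080·(22.8−10) = -1.0240
  sulphur-dioxide contribution → 0.0453 μm/a
  chloride contribution → 0.5087 μm/a
  total first-year rate 0.554 μm/a
Convert to mass loss: 0.554 μm/a × 8.96 g/cm³ = 4.964 g·m⁻²·a⁻¹

r_corr = 4.96 g·m⁻²·a⁻¹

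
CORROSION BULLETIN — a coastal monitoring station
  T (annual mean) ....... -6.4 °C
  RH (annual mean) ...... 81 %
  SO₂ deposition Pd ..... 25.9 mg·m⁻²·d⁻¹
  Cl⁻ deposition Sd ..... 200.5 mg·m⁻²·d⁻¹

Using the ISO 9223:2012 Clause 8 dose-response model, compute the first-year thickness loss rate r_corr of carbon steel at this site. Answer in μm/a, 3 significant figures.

carbon steel: f(T) = +0.150·(T−10) [T≤10 °C] = -2.4600
  Pd branch = 1.77·Pd^0.52·e^(0.02·RH+f) = 4.15 μm/a
  Sd branch = 0.102·Sd^0.62·e^(0.033·RH+0.04·T) = 30.59 μm/a
  sum: 4.15 + 30.59 → r_corr = 34.74 μm/a

r_corr = 34.7 μm/a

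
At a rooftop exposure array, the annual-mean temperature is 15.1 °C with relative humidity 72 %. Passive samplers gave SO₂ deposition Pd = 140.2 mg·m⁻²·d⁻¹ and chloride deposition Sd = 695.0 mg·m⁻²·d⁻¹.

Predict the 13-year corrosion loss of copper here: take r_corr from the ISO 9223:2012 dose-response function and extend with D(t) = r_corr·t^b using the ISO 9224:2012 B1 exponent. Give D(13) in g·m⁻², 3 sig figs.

D(13) = 127 g·m⁻²

copper: T>10 °C ⇒ hinge -0.080·(15.1−10) = -0.4080
  SO₂ term: 0.0053·140.2^0.26·exp(0.059·72-0.4080) = 0.8915
  Sd branch = 0.01025·Sd^0.27·e^(0.036·RH+0.049·T) = 1.679 μm/a
  r_corr = 0.8915 + 1.679 = 2.571 μm/a
ISO 9224: D(t) = r_corr · t^b with b = 0.667 (copper, B1)
  D(13) = 2.571 × 13^0.667 = 2.571 × 5.534 = 14.22 μm
  Mass loss = 14.22 μm × 8.96 g/cm³ = 127.5 g·m⁻²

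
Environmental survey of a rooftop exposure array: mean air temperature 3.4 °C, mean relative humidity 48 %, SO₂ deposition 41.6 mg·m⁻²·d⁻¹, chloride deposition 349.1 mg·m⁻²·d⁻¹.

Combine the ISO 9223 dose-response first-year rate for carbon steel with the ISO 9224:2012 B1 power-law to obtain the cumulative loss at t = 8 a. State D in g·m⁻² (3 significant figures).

carbon steel: f(T) = +0.150·(T−10) [T≤10 °C] = -0.9900
  sulphur-dioxide contribution → 11.94 μm/a
  chloride contribution → 21.49 μm/a
  ⇒ r_corr(carbon steel) = 33.43 μm/a
Power-law: D(8) = r_corr · 8^0.523
  D(8) = 33.43 × 8^0.523 = 33.43 × 2.967 = 99.17 μm
  Mass loss = 99.17 μm × 7.85 g/cm³ = 778.5 g·m⁻²

D(8) = 779 g·m⁻²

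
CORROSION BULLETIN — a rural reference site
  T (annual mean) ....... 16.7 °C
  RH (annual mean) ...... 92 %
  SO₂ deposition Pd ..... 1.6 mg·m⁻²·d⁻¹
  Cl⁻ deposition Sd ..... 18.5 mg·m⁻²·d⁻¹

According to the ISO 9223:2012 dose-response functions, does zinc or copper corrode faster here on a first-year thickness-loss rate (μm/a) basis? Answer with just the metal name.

zinc: T>10 °C ⇒ hinge -0.071·(16.7−10) = -0.4757
  SO₂ term: 0.0129·1.6^0.44·exp(0.046·92-0.4757) = 0.6788
  Cl⁻ term: 0.0175·18.5^0.57·exp(0.008·92+0.085·16.7) = 0.797
  sum: 0.6788 + 0.797 → r_corr = 1.476 μm/a
copper: T>10 °C ⇒ hinge -0.080·(16.7−10) = -0.5360
  Pd branch = 0.0053·Pd^0.26·e^(0.059·RH+f) = 0.7978 μm/a
  Sd branch = 0.01025·Sd^0.27·e^(0.036·RH+0.049·T) = 1.402 μm/a
  sum: 0.7978 + 1.402 → r_corr = 2.199 μm/a
Ordering by μm/a: copper (2.2) > zinc (1.48)

copper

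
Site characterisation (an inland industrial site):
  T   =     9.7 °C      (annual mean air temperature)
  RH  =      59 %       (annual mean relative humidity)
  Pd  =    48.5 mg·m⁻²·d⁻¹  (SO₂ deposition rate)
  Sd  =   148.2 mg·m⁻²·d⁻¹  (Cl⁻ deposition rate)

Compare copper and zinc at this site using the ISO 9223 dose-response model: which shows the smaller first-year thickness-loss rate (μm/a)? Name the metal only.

copper

copper: T≤10 °C ⇒ hinge +0.126·(9.7−10) = -0.0378
  sulphur-dioxide contribution → 0.4549 μm/a
  chloride contribution → 0.5318 μm/a
  total first-year rate 0.9867 μm/a
zinc: T≤10 °C ⇒ hinge +0.038·(9.7−10) = -0.0114
  sulphur-dioxide contribution → 1.062 μm/a
  chloride contribution → 1.105 μm/a
  total first-year rate 2.167 μm/a
Ordering by μm/a: zinc (2.17) > copper (0.987)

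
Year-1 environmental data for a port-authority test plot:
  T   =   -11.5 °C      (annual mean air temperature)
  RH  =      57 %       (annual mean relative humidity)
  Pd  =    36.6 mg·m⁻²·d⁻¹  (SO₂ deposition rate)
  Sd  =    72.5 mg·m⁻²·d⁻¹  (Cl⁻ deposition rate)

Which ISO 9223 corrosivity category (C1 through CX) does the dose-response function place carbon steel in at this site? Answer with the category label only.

carbon steel: temperature factor f = +0.150·(-21.5) = -3.2250
  Pd branch = 1.77·Pd^0.52·e^(0.02·RH+f) = 1.43 μm/a
  Cl⁻ term: 0.102·72.5^0.62·exp(0.033·57+0.04·-11.5) = 6.014
  sum: 1.43 + 6.014 → r_corr = 7.444 μm/a
ISO 9223 Table 2 (carbon steel): 1.3 < 7.44 ≤ 25 μm/a ⇒ C2

C2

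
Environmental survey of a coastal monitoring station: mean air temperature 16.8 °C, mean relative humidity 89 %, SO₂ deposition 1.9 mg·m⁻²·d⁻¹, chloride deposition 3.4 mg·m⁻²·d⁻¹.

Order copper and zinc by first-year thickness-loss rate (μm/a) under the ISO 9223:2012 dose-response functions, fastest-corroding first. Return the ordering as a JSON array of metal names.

["copper", "zinc"]

copper: f(T) = -0.080·(T−10) [T>10 °C] = -0.5440
  SO₂ term: 0.0053·1.9^0.26·exp(0.059·89-0.5440) = 0.6934
  Sd branch = 0.01025·Sd^0.27·e^(0.036·RH+0.049·T) = 0.8002 μm/a
  sum: 0.6934 + 0.8002 → r_corr = 1.494 μm/a
zinc: f(T) = -0.071·(T−10) [T>10 °C] = -0.4828
  SO₂ term: 0.0129·1.9^0.44·exp(0.046·89-0.4828) = 0.6332
  Cl⁻ term: 0.0175·3.4^0.57·exp(0.008·89+0.085·16.8) = 0.2988
  sum: 0.6332 + 0.2988 → r_corr = 0.932 μm/a
Ordering by μm/a: copper (1.49) > zinc (0.932)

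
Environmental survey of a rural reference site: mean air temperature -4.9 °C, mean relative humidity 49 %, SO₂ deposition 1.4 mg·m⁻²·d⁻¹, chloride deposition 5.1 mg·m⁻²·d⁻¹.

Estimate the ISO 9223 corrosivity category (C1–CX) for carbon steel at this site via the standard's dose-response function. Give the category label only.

carbon steel: T≤10 °C ⇒ hinge +0.150·(-4.9−10) = -2.2350
  sulphur-dioxide contribution → 0.6011 μm/a
  chloride contribution → 1.16 μm/a
  ⇒ r_corr(carbon steel) = 1.761 μm/a
ISO 9223 Table 2 (carbon steel): 1.3 < 1.76 ≤ 25 μm/a ⇒ C2

C2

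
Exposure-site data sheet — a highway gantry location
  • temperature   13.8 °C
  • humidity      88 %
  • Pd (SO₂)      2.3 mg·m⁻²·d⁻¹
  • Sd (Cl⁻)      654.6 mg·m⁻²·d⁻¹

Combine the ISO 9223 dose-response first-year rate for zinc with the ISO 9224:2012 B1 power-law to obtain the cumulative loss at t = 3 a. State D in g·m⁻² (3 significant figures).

zinc: temperature factor f = -0.071·(3.8) = -0.2698
  sulphur-dioxide contribution → 0.814 μm/a
  chloride contribution → 4.606 μm/a
  total first-year rate 5.42 μm/a
ISO 9224: D(t) = r_corr · t^b with b = 0.813 (zinc, B1)
  D(3) = 5.42 × 3^0.813 = 5.42 × 2.443 = 13.24 μm
  Mass loss = 13.24 μm × 7.14 g/cm³ = 94.53 g·m⁻²

D(3) = 94.5 g·m⁻²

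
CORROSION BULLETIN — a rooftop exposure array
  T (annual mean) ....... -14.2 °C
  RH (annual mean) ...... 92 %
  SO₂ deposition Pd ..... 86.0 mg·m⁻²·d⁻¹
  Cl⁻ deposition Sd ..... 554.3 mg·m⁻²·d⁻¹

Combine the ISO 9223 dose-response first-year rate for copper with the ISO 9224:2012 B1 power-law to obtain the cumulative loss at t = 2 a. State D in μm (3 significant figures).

D(2) = 1.52 μm

copper: temperature factor f = +0.126·(-24.2) = -3.0492
  sulphur-dioxide contribution → 0.1821 μm/a
  chloride contribution → 0.7722 μm/a
  total first-year rate 0.9543 μm/a
Long-term exponent b (ISO 9224 Table 2, B1) = 0.667
  D(2) = 0.9543 × 2^0.667 = 0.9543 × 1.588 = 1.515 μm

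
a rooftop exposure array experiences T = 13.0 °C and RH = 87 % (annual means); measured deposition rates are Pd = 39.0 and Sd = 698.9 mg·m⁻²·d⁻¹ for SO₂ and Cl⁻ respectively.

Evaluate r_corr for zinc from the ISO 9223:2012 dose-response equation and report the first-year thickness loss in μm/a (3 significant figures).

r_corr = 7.29 μm/a

zinc: temperature factor f = -0.071·(3.0) = -0.2130
  Pd branch = 0.0129·Pd^0.44·e^(0.046·RH+f) = 2.859 μm/a
  Sd branch = 0.0175·Sd^0.57·e^(0.008·RH+0.085·T) = 4.431 μm/a
  r_corr = 2.859 + 4.431 = 7.29 μm/a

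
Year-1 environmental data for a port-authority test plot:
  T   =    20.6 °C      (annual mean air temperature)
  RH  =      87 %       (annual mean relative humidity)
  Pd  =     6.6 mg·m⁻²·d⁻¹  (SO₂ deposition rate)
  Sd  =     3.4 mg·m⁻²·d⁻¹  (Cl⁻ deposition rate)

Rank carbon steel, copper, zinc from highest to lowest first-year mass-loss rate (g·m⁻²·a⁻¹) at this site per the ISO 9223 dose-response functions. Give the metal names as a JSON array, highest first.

["carbon steel", "copper", "zinc"]

carbon steel: f(T) = -0.054·(T−10) [T>10 °C] = -0.5724
  sulphur-dioxide contribution → 15.18 μm/a
  chloride contribution → 8.767 μm/a
  ⇒ r_corr(carbon steel) = 23.94 μm/a
  mass loss = 23.94 μm/a × 7.85 g/cm³ = 188 g·m⁻²·a⁻¹
copper: temperature factor f = -0.080·(10.6) = -0.8480
  sulphur-dioxide contribution → 0.6285 μm/a
  chloride contribution → 0.897 μm/a
  total first-year rate 1.526 μm/a
  mass loss = 1.526 μm/a × 8.96 g/cm³ = 13.67 g·m⁻²·a⁻¹
zinc: temperature factor f = -0.071·(10.6) = -0.7526
  sulphur-dioxide contribution → 0.7628 μm/a
  chloride contribution → 0.4062 μm/a
  total first-year rate 1.169 μm/a
  mass loss = 1.169 μm/a × 7.14 g/cm³ = 8.346 g·m⁻²·a⁻¹
Ordering by g·m⁻²·a⁻¹: carbon steel (188) > copper (13.7) > zinc (8.35)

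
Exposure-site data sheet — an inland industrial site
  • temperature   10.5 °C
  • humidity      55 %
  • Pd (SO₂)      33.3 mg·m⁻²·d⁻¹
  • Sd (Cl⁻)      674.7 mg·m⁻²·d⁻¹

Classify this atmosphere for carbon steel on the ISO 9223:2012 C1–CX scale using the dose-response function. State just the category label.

carbon steel: T>10 °C ⇒ hinge -0.054·(10.5−10) = -0.0270
  SO₂ term: 1.77·33.3^0.52·exp(0.02·55-0.0270) = 32.04
  Cl⁻ term: 0.102·674.7^0.62·exp(0.033·55+0.04·10.5) = 54.11
  r_corr = 32.04 + 54.11 = 86.15 μm/a
ISO 9223 Table 2 (carbon steel): 80 < 86.1 ≤ 200 μm/a ⇒ C5

C5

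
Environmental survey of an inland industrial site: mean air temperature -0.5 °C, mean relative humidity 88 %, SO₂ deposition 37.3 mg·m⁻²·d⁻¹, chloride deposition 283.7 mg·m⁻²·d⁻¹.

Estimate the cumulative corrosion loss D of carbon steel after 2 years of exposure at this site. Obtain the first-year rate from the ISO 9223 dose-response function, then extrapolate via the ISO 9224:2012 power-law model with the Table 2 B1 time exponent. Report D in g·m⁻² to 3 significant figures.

D(2) = 840 g·m⁻²

carbon steel: f(T) = +0.150·(T−10) [T≤10 °C] = -1.5750
  SO₂ term: 1.77·37.3^0.52·exp(0.02·88-1.5750) = 13.98
  Cl⁻ term: 0.102·283.7^0.62·exp(0.033·88+0.04·-0.5) = 60.52
  sum: 13.98 + 60.52 → r_corr = 74.5 μm/a
Power-law: D(2) = r_corr · 2^0.523
  D(2) = 74.5 × 2^0.523 = 74.5 × 1.437 = 107.1 μm
  Mass loss = 107.1 μm × 7.85 g/cm³ = 840.4 g·m⁻²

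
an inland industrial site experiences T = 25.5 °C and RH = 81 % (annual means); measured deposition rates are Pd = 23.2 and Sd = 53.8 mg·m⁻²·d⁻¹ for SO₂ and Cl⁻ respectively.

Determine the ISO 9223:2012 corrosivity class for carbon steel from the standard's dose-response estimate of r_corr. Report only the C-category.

carbon steel: T>10 °C ⇒ hinge -0.054·(25.5−10) = -0.8370
  sulphur-dioxide contribution → 19.86 μm/a
  chloride contribution → 48.48 μm/a
  total first-year rate 68.34 μm/a
Category bounds: 50…80 μm/a bracket r_corr ⇒ C4

C4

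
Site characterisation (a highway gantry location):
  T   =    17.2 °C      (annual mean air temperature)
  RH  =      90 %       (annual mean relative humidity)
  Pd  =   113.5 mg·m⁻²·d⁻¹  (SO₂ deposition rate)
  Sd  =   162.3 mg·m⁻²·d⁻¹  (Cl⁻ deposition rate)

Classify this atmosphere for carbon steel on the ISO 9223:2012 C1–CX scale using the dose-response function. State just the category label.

carbon steel: T>10 °C ⇒ hinge -0.054·(17.2−10) = -0.3888
  sulphur-dioxide contribution → 85.01 μm/a
  chloride contribution → 92.82 μm/a
  total first-year rate 177.8 μm/a
178 μm/a falls in (80, 200] for carbon steel → category C5

C5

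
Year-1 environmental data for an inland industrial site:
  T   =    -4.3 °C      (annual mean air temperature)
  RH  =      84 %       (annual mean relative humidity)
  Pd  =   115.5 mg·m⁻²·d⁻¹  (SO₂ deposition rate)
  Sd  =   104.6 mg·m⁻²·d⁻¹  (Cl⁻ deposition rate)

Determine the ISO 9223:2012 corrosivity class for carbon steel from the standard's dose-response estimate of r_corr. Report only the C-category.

carbon steel: T≤10 °C ⇒ hinge +0.150·(-4.3−10) = -2.1450
  Pd branch = 1.77·Pd^0.52·e^(0.02·RH+f) = 13.14 μm/a
  Cl⁻ term: 0.102·104.6^0.62·exp(0.033·84+0.04·-4.3) = 24.54
  sum: 13.14 + 24.54 → r_corr = 37.68 μm/a
Category bounds: 25…50 μm/a bracket r_corr ⇒ C3

C3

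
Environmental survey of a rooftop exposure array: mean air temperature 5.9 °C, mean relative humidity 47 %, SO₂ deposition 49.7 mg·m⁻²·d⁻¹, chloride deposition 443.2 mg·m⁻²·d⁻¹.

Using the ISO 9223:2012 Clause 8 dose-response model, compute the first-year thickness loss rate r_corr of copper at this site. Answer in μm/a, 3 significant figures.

copper: T≤10 °C ⇒ hinge +0.126·(5.9−10) = -0.5166
  SO₂ term: 0.0053·49.7^0.26·exp(0.059·47-0.5166) = 0.1397
  Sd branch = 0.01025·Sd^0.27·e^(0.036·RH+0.049·T) = 0.3852 μm/a
  r_corr = 0.1397 + 0.3852 = 0.5249 μm/a

r_corr = 0.525 μm/a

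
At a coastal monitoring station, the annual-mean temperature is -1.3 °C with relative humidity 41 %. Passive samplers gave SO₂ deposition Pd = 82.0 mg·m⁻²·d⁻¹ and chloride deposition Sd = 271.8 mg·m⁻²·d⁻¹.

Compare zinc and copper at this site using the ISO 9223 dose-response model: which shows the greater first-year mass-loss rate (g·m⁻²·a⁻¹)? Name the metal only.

zinc: temperature factor f = +0.038·(-11.3) = -0.4294
  Pd branch = 0.0129·Pd^0.44·e^(0.046·RH+f) = 0.3848 μm/a
  Cl⁻ term: 0.0175·271.8^0.57·exp(0.008·41+0.085·-1.3) = 0.5309
  sum: 0.3848 + 0.5309 → r_corr = 0.9157 μm/a
  mass loss = 0.9157 μm/a × 7.14 g/cm³ = 6.538 g·m⁻²·a⁻¹
copper: temperature factor f = +0.126·(-11.3) = -1.4238
  Pd branch = 0.0053·Pd^0.26·e^(0.059·RH+f) = 0.04509 μm/a
  Sd branch = 0.01025·Sd^0.27·e^(0.036·RH+0.049·T) = 0.1911 μm/a
  r_corr = 0.04509 + 0.1911 = 0.2362 μm/a
  mass loss = 0.2362 μm/a × 8.96 g/cm³ = 2.117 g·m⁻²·a⁻¹
Ordering by g·m⁻²·a⁻¹: zinc (6.54) > copper (2.12)

zinc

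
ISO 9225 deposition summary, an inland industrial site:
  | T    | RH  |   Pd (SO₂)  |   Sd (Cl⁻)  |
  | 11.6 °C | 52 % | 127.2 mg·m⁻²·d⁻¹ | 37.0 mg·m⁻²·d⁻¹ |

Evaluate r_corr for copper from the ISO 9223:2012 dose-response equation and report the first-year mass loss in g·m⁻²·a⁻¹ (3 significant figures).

r_corr = 5.96 g·m⁻²·a⁻¹

copper: temperature factor f = -0.080·(1.6) = -0.1280
  Pd branch = 0.0053·Pd^0.26·e^(0.059·RH+f) = 0.3534 μm/a
  Sd branch = 0.01025·Sd^0.27·e^(0.036·RH+0.049·T) = 0.3119 μm/a
  r_corr = 0.3534 + 0.3119 = 0.6653 μm/a
Convert to mass loss: 0.6653 μm/a × 8.96 g/cm³ = 5.961 g·m⁻²·a⁻¹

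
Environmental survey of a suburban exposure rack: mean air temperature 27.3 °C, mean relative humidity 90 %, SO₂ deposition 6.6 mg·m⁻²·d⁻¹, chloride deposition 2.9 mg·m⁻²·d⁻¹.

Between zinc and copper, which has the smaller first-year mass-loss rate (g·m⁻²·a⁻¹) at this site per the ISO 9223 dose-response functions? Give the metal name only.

zinc: f(T) = -0.071·(T−10) [T>10 °C] = -1.2283
  Pd branch = 0.0129·Pd^0.44·e^(0.046·RH+f) = 0.5442 μm/a
  Sd branch = 0.0175·Sd^0.57·e^(0.008·RH+0.085·T) = 0.6715 μm/a
  r_corr = 0.5442 + 0.6715 = 1.216 μm/a
  mass loss = 1.216 μm/a × 7.14 g/cm³ = 8.68 g·m⁻²·a⁻¹
copper: T>10 °C ⇒ hinge -0.080·(27.3−10) = -1.3840
  Pd branch = 0.0053·Pd^0.26·e^(0.059·RH+f) = 0.4389 μm/a
  Sd branch = 0.01025·Sd^0.27·e^(0.036·RH+0.049·T) = 1.329 μm/a
  sum: 0.4389 + 1.329 → r_corr = 1.768 μm/a
  mass loss = 1.768 μm/a × 8.96 g/cm³ = 15.84 g·m⁻²·a⁻¹
Ordering by g·m⁻²·a⁻¹: copper (15.8) > zinc (8.68)

zinc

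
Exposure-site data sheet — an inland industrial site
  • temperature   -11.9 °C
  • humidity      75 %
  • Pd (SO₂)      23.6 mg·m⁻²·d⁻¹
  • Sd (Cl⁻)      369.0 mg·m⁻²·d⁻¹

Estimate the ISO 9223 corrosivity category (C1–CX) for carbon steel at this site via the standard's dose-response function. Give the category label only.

C3

carbon steel: temperature factor f = +0.150·(-21.9) = -3.2850
  sulphur-dioxide contribution → 1.537 μm/a
  chloride contribution → 29.4 μm/a
  total first-year rate 30.93 μm/a
Category bounds: 25…50 μm/a bracket r_corr ⇒ C3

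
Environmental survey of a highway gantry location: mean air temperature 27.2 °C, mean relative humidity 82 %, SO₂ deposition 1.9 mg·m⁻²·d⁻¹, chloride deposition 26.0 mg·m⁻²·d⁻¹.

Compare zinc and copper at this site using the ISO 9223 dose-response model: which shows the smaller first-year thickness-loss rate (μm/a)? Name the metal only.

zinc: f(T) = -0.071·(T−10) [T>10 °C] = -1.2212
  Pd branch = 0.0129·Pd^0.44·e^(0.046·RH+f) = 0.2193 μm/a
  Sd branch = 0.0175·Sd^0.57·e^(0.008·RH+0.085·T) = 2.181 μm/a
  sum: 0.2193 + 2.181 → r_corr = 2.4 μm/a
copper: temperature factor f = -0.080·(17.2) = -1.3760
  Pd branch = 0.0053·Pd^0.26·e^(0.059·RH+f) = 0.1997 μm/a
  Sd branch = 0.01025·Sd^0.27·e^(0.036·RH+0.049·T) = 1.793 μm/a
  r_corr = 0.1997 + 1.793 = 1.993 μm/a
Ordering by μm/a: zinc (2.4) > copper (1.99)

copper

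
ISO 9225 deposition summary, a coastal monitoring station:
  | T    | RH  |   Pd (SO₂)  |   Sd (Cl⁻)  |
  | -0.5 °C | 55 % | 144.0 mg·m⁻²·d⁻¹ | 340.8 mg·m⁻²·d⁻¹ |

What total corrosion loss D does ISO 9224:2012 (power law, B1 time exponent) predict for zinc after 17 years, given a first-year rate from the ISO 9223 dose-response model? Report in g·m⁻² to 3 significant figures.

D(17) = 121 g·m⁻²

zinc: f(T) = +0.038·(T−10) [T≤10 °C] = -0.3990
  Pd branch = 0.0129·Pd^0.44·e^(0.046·RH+f) = 0.9677 μm/a
  Cl⁻ term: 0.0175·340.8^0.57·exp(0.008·55+0.085·-0.5) = 0.7231
  r_corr = 0.9677 + 0.7231 = 1.691 μm/a
Long-term exponent b (ISO 9224 Table 2, B1) = 0.813
  D(17) = 1.691 × 17^0.813 = 1.691 × 10.01 = 16.92 μm
  Mass loss = 16.92 μm × 7.14 g/cm³ = 120.8 g·m⁻²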